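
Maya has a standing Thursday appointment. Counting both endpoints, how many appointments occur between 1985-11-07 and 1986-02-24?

1985-11-07 is a Thursday.
From 1985-11-07 to 1986-02-24 is 110 days inclusive.
110 = 7 × 15 + 5, so there are 15 full weeks plus 5 extra days.
Each full week contributes one Thursday: 15 so far.
The 5 extra days are Thursday, Friday, Saturday, Sunday, Monday — 1 of them qualifies.
Total: 15 + 1 = 16.

16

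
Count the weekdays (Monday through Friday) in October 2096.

23 weekdays

1 October 2096 is a Monday.
The range spans 31 days (inclusive of both endpoints).
31 = 7 × 4 + 3, so there are 4 full weeks plus 3 extra days.
Each full week contributes 5 weekdays (Mon–Fri): 4 × 5 = 20.
The 3 extra days are Monday, Tuesday, Wednesday — 3 of them qualify.
Total: 20 + 3 = 23.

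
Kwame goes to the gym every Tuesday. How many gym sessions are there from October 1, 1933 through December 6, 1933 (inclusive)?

October 1, 1933 is a Sunday.
The range spans 67 days (inclusive of both endpoints).
67 = 7 × 9 + 4, so there are 9 full weeks plus 4 extra days.
Each full week contributes one Tuesday: 9 so far.
The 4 extra days are Sun, Mon, Tue, Wed — 1 of them qualifies.
Total: 9 + 1 = 10.

10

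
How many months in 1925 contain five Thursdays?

A month has five Thursdays exactly when Thursday falls within its first (length − 28) days.
Jan: 31 days, starts Thu → 5 of Thu, Fri, Sat ✓
Feb: 28 days, starts Sun → 5 of (none)
Mar: 31 days, starts Sun → 5 of Sun, Mon, Tue
Apr: 30 days, starts Wed → 5 of Wed, Thu ✓
May: 31 days, starts Fri → 5 of Fri, Sat, Sun
Jun: 30 days, starts Mon → 5 of Mon, Tue
Jul: 31 days, starts Wed → 5 of Wed, Thu, Fri ✓
Aug: 31 days, starts Sat → 5 of Sat, Sun, Mon
Sep: 30 days, starts Tue → 5 of Tue, Wed
Oct: 31 days, starts Thu → 5 of Thu, Fri, Sat ✓
Nov: 30 days, starts Sun → 5 of Sun, Mon
Dec: 31 days, starts Tue → 5 of Tue, Wed, Thu ✓
Months with five Thursdays: Jan, Apr, Jul, Oct, Dec.

5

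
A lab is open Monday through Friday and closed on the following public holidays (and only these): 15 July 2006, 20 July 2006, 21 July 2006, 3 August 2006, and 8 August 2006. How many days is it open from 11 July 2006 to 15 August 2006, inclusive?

22 working days

11 July 2006 is a Tuesday.
From 11 July 2006 to 15 August 2006 is 36 days inclusive.
36 = 7 × 5 + 1, so there are 5 full weeks plus 1 extra day.
Each full week contributes 5 weekdays (Mon–Fri): 5 × 5 = 25.
The 1 extra day is Tue — 1 of them qualifies.
Total: 25 + 1 = 26.
Holidays: 15 July 2006 (Sat); 20 July 2006 (Thu); 21 July 2006 (Fri); 3 August 2006 (Thu); 8 August 2006 (Tue).
4 of the 5 holidays fall on weekdays; the rest are weekends and were already excluded.
Business days: 26 − 4 = 22.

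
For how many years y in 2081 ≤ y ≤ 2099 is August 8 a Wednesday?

3

Day of week of August 8 in each year:
2081: Fri, 2082: Sat, 2083: Sun, 2084: Tue, 2085: Wed ✓, 2086: Thu, 2087: Fri, 2088: Sun, 2089: Mon, 2090: Tue, 2091: Wed ✓, 2092: Fri, 2093: Sat, 2094: Sun, 2095: Mon, 2096: Wed ✓, 2097: Thu, 2098: Fri, 2099: Sat
Wednesdays: 2085, 2091, 2096.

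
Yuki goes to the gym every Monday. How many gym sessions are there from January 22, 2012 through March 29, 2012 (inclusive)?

January 22, 2012 is a Sunday.
That's 68 days from start to end, counting both.
68 = 7 × 9 + 5, so there are 9 full weeks plus 5 extra days.
Each full week contributes one Monday: 9 so far.
The 5 extra days are Sunday, Monday, Tuesday, Wednesday, Thursday — 1 of them qualifies.
Total: 9 + 1 = 10.

10 Mondays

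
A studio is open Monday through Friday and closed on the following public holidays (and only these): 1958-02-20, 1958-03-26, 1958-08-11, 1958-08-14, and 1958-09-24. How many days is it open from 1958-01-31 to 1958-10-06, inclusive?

1958-01-31 is a Friday.
That's 249 days from start to end, counting both.
249 = 7 × 35 + 4, so there are 35 full weeks plus 4 extra days.
Each full week contributes 5 weekdays (Mon–Fri): 35 × 5 = 175.
The 4 extra days are Friday, Saturday, Sunday, Monday — 2 of them qualify.
Total: 175 + 2 = 177.
Holidays: 1958-02-20 (Thu); 1958-03-26 (Wed); 1958-08-11 (Mon); 1958-08-14 (Thu); 1958-09-24 (Wed).
All 5 holidays fall on weekdays, so subtract 5.
Business days: 177 − 5 = 172.

172 business days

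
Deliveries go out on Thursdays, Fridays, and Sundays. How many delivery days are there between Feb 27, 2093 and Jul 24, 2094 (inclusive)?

Feb 27, 2093 is a Friday.
That's 513 days from start to end, counting both.
513 = 7 × 73 + 2, so there are 73 full weeks plus 2 extra days.
Each full week contributes 3 days from the set (Thu, Fri, Sun): 73 × 3 = 219.
The 2 extra days are Friday, Saturday — 1 of them qualifies.
Total: 219 + 1 = 220.

220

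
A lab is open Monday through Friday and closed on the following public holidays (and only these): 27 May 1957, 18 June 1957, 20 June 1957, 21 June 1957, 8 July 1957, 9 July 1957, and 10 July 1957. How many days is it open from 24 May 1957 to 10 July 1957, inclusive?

27 business days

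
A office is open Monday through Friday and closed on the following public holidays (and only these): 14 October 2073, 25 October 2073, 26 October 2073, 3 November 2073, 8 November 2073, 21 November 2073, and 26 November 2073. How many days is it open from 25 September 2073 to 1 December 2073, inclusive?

45 business days

25 September 2073 is a Monday.
The range spans 68 days (inclusive of both endpoints).
68 = 7 × 9 + 5, so there are 9 full weeks plus 5 extra days.
Each full week contributes 5 weekdays (Mon–Fri): 9 × 5 = 45.
The 5 extra days are Mon, Tue, Wed, Thu, Fri — 5 of them qualify.
Total: 45 + 5 = 50.
Holidays: 14 October 2073 (Sat); 25 October 2073 (Wed); 26 October 2073 (Thu); 3 November 2073 (Fri); 8 November 2073 (Wed); 21 November 2073 (Tue); 26 November 2073 (Sun).
5 of the 7 holidays fall on weekdays; the rest are weekends and were already excluded.
Business days: 50 − 5 = 45.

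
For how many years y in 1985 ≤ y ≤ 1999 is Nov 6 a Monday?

Day of week of November 6 in each year:
1985: Wed, 1986: Thu, 1987: Fri, 1988: Sun, 1989: Mon ✓, 1990: Tue, 1991: Wed, 1992: Fri, 1993: Sat, 1994: Sun, 1995: Mon ✓, 1996: Wed, 1997: Thu, 1998: Fri, 1999: Sat
Mondays: 1989, 1995.

2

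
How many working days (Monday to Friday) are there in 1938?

1 January 1938 is a Saturday.
The range spans 365 days (inclusive of both endpoints).
365 = 7 × 52 + 1, so there are 52 full weeks plus 1 extra day.
Each full week contributes 5 weekdays (Mon–Fri): 52 × 5 = 260.
The 1 extra day is Sat — none qualify.
Total: 260 + 0 = 260.

260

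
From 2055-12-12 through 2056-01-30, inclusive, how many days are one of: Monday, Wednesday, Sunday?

22

2055-12-12 is a Sunday.
From 2055-12-12 to 2056-01-30 is 50 days inclusive.
50 = 7 × 7 + 1, so there are 7 full weeks plus 1 extra day.
Each full week contributes 3 days from the set (Mon, Wed, Sun): 7 × 3 = 21.
The 1 extra day is Sun — 1 of them qualifies.
Total: 21 + 1 = 22.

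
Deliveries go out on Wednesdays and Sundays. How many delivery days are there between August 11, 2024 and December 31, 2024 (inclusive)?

41

August 11, 2024 is a Sunday.
The range spans 143 days (inclusive of both endpoints).
143 = 7 × 20 + 3, so there are 20 full weeks plus 3 extra days.
Each full week contributes 2 days from the set (Wed, Sun): 20 × 2 = 40.
The 3 extra days are Sunday, Monday, Tuesday — 1 of them qualifies.
Total: 40 + 1 = 41.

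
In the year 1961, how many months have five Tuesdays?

4

A month has five Tuesdays exactly when Tuesday falls within its first (length − 28) days.
Jan: 31 days, starts Sun → 5 of Sun, Mon, Tue ✓
Feb: 28 days, starts Wed → 5 of (none)
Mar: 31 days, starts Wed → 5 of Wed, Thu, Fri
Apr: 30 days, starts Sat → 5 of Sat, Sun
May: 31 days, starts Mon → 5 of Mon, Tue, Wed ✓
Jun: 30 days, starts Thu → 5 of Thu, Fri
Jul: 31 days, starts Sat → 5 of Sat, Sun, Mon
Aug: 31 days, starts Tue → 5 of Tue, Wed, Thu ✓
Sep: 30 days, starts Fri → 5 of Fri, Sat
Oct: 31 days, starts Sun → 5 of Sun, Mon, Tue ✓
Nov: 30 days, starts Wed → 5 of Wed, Thu
Dec: 31 days, starts Fri → 5 of Fri, Sat, Sun
Months with five Tuesdays: Jan, May, Aug, Oct.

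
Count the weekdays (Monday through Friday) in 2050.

260 weekdays

1 January 2050 is a Saturday.
The range spans 365 days (inclusive of both endpoints).
365 = 7 × 52 + 1, so there are 52 full weeks plus 1 extra day.
Each full week contributes 5 weekdays (Mon–Fri): 52 × 5 = 260.
The 1 extra day is Saturday — none qualify.
Total: 260 + 0 = 260.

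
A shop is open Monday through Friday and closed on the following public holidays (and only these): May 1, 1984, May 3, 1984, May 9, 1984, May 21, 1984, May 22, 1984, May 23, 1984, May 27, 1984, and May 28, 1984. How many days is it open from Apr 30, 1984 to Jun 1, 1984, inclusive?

Apr 30, 1984 is a Monday.
From Apr 30, 1984 to Jun 1, 1984 is 33 days inclusive.
33 = 7 × 4 + 5, so there are 4 full weeks plus 5 extra days.
Each full week contributes 5 weekdays (Mon–Fri): 4 × 5 = 20.
The 5 extra days are Mon, Tue, Wed, Thu, Fri — 5 of them qualify.
Total: 20 + 5 = 25.
Holidays: May 1, 1984 (Tue); May 3, 1984 (Thu); May 9, 1984 (Wed); May 21, 1984 (Mon); May 22, 1984 (Tue); May 23, 1984 (Wed); May 27, 1984 (Sun); May 28, 1984 (Mon).
7 of the 8 holidays fall on weekdays; the rest are weekends and were already excluded.
Business days: 25 − 7 = 18.

18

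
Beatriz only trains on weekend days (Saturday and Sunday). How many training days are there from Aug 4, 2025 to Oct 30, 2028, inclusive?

338

Aug 4, 2025 is a Monday.
The range spans 1184 days (inclusive of both endpoints).
1184 = 7 × 169 + 1, so there are 169 full weeks plus 1 extra day.
Each full week contributes 2 weekend days (Sat, Sun): 169 × 2 = 338.
The 1 extra day is Mon — none qualify.
Total: 338 + 0 = 338.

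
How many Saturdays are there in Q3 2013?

13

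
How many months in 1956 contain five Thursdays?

4

A month has five Thursdays exactly when Thursday falls within its first (length − 28) days.
Jan: 31 days, starts Sun → 5 of Sun, Mon, Tue
Feb: 29 days, starts Wed → 5 of Wed
Mar: 31 days, starts Thu → 5 of Thu, Fri, Sat ✓
Apr: 30 days, starts Sun → 5 of Sun, Mon
May: 31 days, starts Tue → 5 of Tue, Wed, Thu ✓
Jun: 30 days, starts Fri → 5 of Fri, Sat
Jul: 31 days, starts Sun → 5 of Sun, Mon, Tue
Aug: 31 days, starts Wed → 5 of Wed, Thu, Fri ✓
Sep: 30 days, starts Sat → 5 of Sat, Sun
Oct: 31 days, starts Mon → 5 of Mon, Tue, Wed
Nov: 30 days, starts Thu → 5 of Thu, Fri ✓
Dec: 31 days, starts Sat → 5 of Sat, Sun, Mon
Months with five Thursdays: Mar, May, Aug, Nov.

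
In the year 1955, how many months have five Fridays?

4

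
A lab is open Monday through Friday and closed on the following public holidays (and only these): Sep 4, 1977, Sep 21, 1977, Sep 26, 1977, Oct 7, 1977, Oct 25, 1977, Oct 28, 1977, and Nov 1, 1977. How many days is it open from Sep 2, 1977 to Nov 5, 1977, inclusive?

40 business days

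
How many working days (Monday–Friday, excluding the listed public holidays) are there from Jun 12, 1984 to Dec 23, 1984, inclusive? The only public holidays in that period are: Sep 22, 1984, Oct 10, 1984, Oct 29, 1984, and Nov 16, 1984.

136 working days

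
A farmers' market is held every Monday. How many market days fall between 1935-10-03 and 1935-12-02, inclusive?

9

1935-10-03 is a Thursday.
That's 61 days from start to end, counting both.
61 = 7 × 8 + 5, so there are 8 full weeks plus 5 extra days.
Each full week contributes one Monday: 8 so far.
The 5 extra days are Thu, Fri, Sat, Sun, Mon — 1 of them qualifies.
Total: 8 + 1 = 9.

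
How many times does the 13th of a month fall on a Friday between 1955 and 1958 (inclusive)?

7

Friday-the-13ths by year:
1955: May
1956: Jan, Apr, Jul
1957: Sep, Dec
1958: Jun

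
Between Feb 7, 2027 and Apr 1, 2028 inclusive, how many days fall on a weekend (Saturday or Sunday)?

Feb 7, 2027 is a Sunday.
From Feb 7, 2027 to Apr 1, 2028 is 420 days inclusive.
420 = 7 × 60, so the span is exactly 60 full weeks.
Each full week contributes 2 weekend days (Sat, Sun): 60 × 2 = 120.
Total: 120.

120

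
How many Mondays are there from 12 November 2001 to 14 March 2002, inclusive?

12 November 2001 is a Monday.
The range spans 123 days (inclusive of both endpoints).
123 = 7 × 17 + 4, so there are 17 full weeks plus 4 extra days.
Each full week contributes one Monday: 17 so far.
The 4 extra days are Monday, Tuesday, Wednesday, Thursday — 1 of them qualifies.
Total: 17 + 1 = 18.

18 Mondays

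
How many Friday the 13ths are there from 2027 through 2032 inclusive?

Friday-the-13ths by year:
2027: Aug
2028: Oct
2029: Apr, Jul
2030: Sep, Dec
2031: Jun
2032: Feb, Aug

9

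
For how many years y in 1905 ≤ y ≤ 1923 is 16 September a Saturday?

4

Day of week of September 16 in each year:
1905: Sat ✓, 1906: Sun, 1907: Mon, 1908: Wed, 1909: Thu, 1910: Fri, 1911: Sat ✓, 1912: Mon, 1913: Tue, 1914: Wed, 1915: Thu, 1916: Sat ✓, 1917: Sun, 1918: Mon, 1919: Tue, 1920: Thu, 1921: Fri, 1922: Sat ✓, 1923: Sun
Saturdays: 1905, 1911, 1916, 1922.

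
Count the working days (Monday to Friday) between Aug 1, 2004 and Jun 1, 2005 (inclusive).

218

Aug 1, 2004 is a Sunday.
From Aug 1, 2004 to Jun 1, 2005 is 305 days inclusive.
305 = 7 × 43 + 4, so there are 43 full weeks plus 4 extra days.
Each full week contributes 5 weekdays (Mon–Fri): 43 × 5 = 215.
The 4 extra days are Sun, Mon, Tue, Wed — 3 of them qualify.
Total: 215 + 3 = 218.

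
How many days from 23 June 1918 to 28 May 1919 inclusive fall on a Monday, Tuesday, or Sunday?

23 June 1918 is a Sunday.
The range spans 340 days (inclusive of both endpoints).
340 = 7 × 48 + 4, so there are 48 full weeks plus 4 extra days.
Each full week contributes 3 days from the set (Mon, Tue, Sun): 48 × 3 = 144.
The 4 extra days are Sunday, Monday, Tuesday, Wednesday — 3 of them qualify.
Total: 144 + 3 = 147.

147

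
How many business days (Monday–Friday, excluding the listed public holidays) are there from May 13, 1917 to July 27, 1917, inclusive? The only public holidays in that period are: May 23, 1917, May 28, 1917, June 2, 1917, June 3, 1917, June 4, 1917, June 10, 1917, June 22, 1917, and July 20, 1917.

May 13, 1917 is a Sunday.
The range spans 76 days (inclusive of both endpoints).
76 = 7 × 10 + 6, so there are 10 full weeks plus 6 extra days.
Each full week contributes 5 weekdays (Mon–Fri): 10 × 5 = 50.
The 6 extra days are Sun, Mon, Tue, Wed, Thu, Fri — 5 of them qualify.
Total: 50 + 5 = 55.
Holidays: May 23, 1917 (Wed); May 28, 1917 (Mon); June 2, 1917 (Sat); June 3, 1917 (Sun); June 4, 1917 (Mon); June 10, 1917 (Sun); June 22, 1917 (Fri); July 20, 1917 (Fri).
5 of the 8 holidays fall on weekdays; the rest are weekends and were already excluded.
Business days: 55 − 5 = 50.

50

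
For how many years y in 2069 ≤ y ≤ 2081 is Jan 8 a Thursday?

Day of week of January 8 in each year:
2069: Tue, 2070: Wed, 2071: Thu ✓, 2072: Fri, 2073: Sun, 2074: Mon, 2075: Tue, 2076: Wed, 2077: Fri, 2078: Sat, 2079: Sun, 2080: Mon, 2081: Wed
Thursdays: 2071.

1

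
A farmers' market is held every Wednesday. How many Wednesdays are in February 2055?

2055-02-01 is a Monday.
From 2055-02-01 to 2055-02-28 is 28 days inclusive.
28 = 7 × 4, so the span is exactly 4 full weeks.
Each full week contributes one Wednesday: 4 so far.
Total: 4.

4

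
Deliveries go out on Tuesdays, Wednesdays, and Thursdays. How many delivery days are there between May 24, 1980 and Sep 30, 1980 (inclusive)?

May 24, 1980 is a Saturday.
The range spans 130 days (inclusive of both endpoints).
130 = 7 × 18 + 4, so there are 18 full weeks plus 4 extra days.
Each full week contributes 3 days from the set (Tue, Wed, Thu): 18 × 3 = 54.
The 4 extra days are Saturday, Sunday, Monday, Tuesday — 1 of them qualifies.
Total: 54 + 1 = 55.

55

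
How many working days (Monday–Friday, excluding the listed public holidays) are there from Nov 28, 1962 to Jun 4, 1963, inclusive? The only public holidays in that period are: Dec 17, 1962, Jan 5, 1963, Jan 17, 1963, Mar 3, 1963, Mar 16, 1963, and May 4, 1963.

133

Nov 28, 1962 is a Wednesday.
From Nov 28, 1962 to Jun 4, 1963 is 189 days inclusive.
189 = 7 × 27, so the span is exactly 27 full weeks.
Each full week contributes 5 weekdays (Mon–Fri): 27 × 5 = 135.
Total: 135.
Holidays: Dec 17, 1962 (Mon); Jan 5, 1963 (Sat); Jan 17, 1963 (Thu); Mar 3, 1963 (Sun); Mar 16, 1963 (Sat); May 4, 1963 (Sat).
2 of the 6 holidays fall on weekdays; the rest are weekends and were already excluded.
Business days: 135 − 2 = 133.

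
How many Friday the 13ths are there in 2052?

2

The 13th falls on a Friday when the month's 13th has weekday Fri.
Jan 13 is Sat; Feb 13 is Tue; Mar 13 is Wed; Apr 13 is Sat; May 13 is Mon; Jun 13 is Thu; Jul 13 is Sat; Aug 13 is Tue; Sep 13 is Fri ✓; Oct 13 is Sun; Nov 13 is Wed; Dec 13 is Fri ✓.
Friday the 13ths: Sep, Dec.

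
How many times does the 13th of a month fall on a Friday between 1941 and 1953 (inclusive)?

22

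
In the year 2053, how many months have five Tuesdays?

4

A month has five Tuesdays exactly when Tuesday falls within its first (length − 28) days.
Jan: 31 days, starts Wed → 5 of Wed, Thu, Fri
Feb: 28 days, starts Sat → 5 of (none)
Mar: 31 days, starts Sat → 5 of Sat, Sun, Mon
Apr: 30 days, starts Tue → 5 of Tue, Wed ✓
May: 31 days, starts Thu → 5 of Thu, Fri, Sat
Jun: 30 days, starts Sun → 5 of Sun, Mon
Jul: 31 days, starts Tue → 5 of Tue, Wed, Thu ✓
Aug: 31 days, starts Fri → 5 of Fri, Sat, Sun
Sep: 30 days, starts Mon → 5 of Mon, Tue ✓
Oct: 31 days, starts Wed → 5 of Wed, Thu, Fri
Nov: 30 days, starts Sat → 5 of Sat, Sun
Dec: 31 days, starts Mon → 5 of Mon, Tue, Wed ✓
Months with five Tuesdays: Apr, Jul, Sep, Dec.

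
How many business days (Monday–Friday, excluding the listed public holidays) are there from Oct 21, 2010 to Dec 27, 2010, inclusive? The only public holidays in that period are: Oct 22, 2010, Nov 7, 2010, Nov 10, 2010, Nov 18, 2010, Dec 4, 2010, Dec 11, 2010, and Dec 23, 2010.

44

Oct 21, 2010 is a Thursday.
From Oct 21, 2010 to Dec 27, 2010 is 68 days inclusive.
68 = 7 × 9 + 5, so there are 9 full weeks plus 5 extra days.
Each full week contributes 5 weekdays (Mon–Fri): 9 × 5 = 45.
The 5 extra days are Thu, Fri, Sat, Sun, Mon — 3 of them qualify.
Total: 45 + 3 = 48.
Holidays: Oct 22, 2010 (Fri); Nov 7, 2010 (Sun); Nov 10, 2010 (Wed); Nov 18, 2010 (Thu); Dec 4, 2010 (Sat); Dec 11, 2010 (Sat); Dec 23, 2010 (Thu).
4 of the 7 holidays fall on weekdays; the rest are weekends and were already excluded.
Business days: 48 − 4 = 44.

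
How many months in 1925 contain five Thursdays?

5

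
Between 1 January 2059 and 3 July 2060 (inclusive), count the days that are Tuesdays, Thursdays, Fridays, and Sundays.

314

1 January 2059 is a Wednesday.
From 1 January 2059 to 3 July 2060 is 550 days inclusive.
550 = 7 × 78 + 4, so there are 78 full weeks plus 4 extra days.
Each full week contributes 4 days from the set (Tue, Thu, Fri, Sun): 78 × 4 = 312.
The 4 extra days are Wednesday, Thursday, Friday, Saturday — 2 of them qualify.
Total: 312 + 2 = 314.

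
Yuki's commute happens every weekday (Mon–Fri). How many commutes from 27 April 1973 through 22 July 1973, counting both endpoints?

61

27 April 1973 is a Friday.
From 27 April 1973 to 22 July 1973 is 87 days inclusive.
87 = 7 × 12 + 3, so there are 12 full weeks plus 3 extra days.
Each full week contributes 5 weekdays (Mon–Fri): 12 × 5 = 60.
The 3 extra days are Fri, Sat, Sun — 1 of them qualifies.
Total: 60 + 1 = 61.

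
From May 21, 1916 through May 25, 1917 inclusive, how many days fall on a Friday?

53

May 21, 1916 is a Sunday.
From May 21, 1916 to May 25, 1917 is 370 days inclusive.
370 = 7 × 52 + 6, so there are 52 full weeks plus 6 extra days.
Each full week contributes one Friday: 52 so far.
The 6 extra days are Sun, Mon, Tue, Wed, Thu, Fri — 1 of them qualifies.
Total: 52 + 1 = 53.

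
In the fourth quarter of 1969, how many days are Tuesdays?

13

Oct 1, 1969 is a Wednesday.
The range spans 92 days (inclusive of both endpoints).
92 = 7 × 13 + 1, so there are 13 full weeks plus 1 extra day.
Each full week contributes one Tuesday: 13 so far.
The 1 extra day is Wed — none qualify.
Total: 13 + 0 = 13.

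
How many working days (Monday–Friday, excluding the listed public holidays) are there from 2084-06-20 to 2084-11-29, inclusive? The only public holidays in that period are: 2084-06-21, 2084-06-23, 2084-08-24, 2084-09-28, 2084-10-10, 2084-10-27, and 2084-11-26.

111

2084-06-20 is a Tuesday.
That's 163 days from start to end, counting both.
163 = 7 × 23 + 2, so there are 23 full weeks plus 2 extra days.
Each full week contributes 5 weekdays (Mon–Fri): 23 × 5 = 115.
The 2 extra days are Tuesday, Wednesday — 2 of them qualify.
Total: 115 + 2 = 117.
Holidays: 2084-06-21 (Wed); 2084-06-23 (Fri); 2084-08-24 (Thu); 2084-09-28 (Thu); 2084-10-10 (Tue); 2084-10-27 (Fri); 2084-11-26 (Sun).
6 of the 7 holidays fall on weekdays; the rest are weekends and were already excluded.
Business days: 117 − 6 = 111.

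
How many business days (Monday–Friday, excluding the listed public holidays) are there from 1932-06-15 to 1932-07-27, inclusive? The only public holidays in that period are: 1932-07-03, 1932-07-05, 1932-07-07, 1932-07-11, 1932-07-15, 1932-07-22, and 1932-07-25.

25 business days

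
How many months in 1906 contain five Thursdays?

4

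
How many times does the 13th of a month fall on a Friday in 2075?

The 13th falls on a Friday when the month's 13th has weekday Fri.
Jan 13 is Sun; Feb 13 is Wed; Mar 13 is Wed; Apr 13 is Sat; May 13 is Mon; Jun 13 is Thu; Jul 13 is Sat; Aug 13 is Tue; Sep 13 is Fri ✓; Oct 13 is Sun; Nov 13 is Wed; Dec 13 is Fri ✓.
Friday the 13ths: Sep, Dec.

2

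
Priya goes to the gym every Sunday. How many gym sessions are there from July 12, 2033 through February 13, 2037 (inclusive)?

187

July 12, 2033 is a Tuesday.
The range spans 1313 days (inclusive of both endpoints).
1313 = 7 × 187 + 4, so there are 187 full weeks plus 4 extra days.
Each full week contributes one Sunday: 187 so far.
The 4 extra days are Tue, Wed, Thu, Fri — none qualify.
Total: 187 + 0 = 187.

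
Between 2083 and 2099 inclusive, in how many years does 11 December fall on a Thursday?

Day of week of December 11 in each year:
2083: Sat, 2084: Mon, 2085: Tue, 2086: Wed, 2087: Thu ✓, 2088: Sat, 2089: Sun, 2090: Mon, 2091: Tue, 2092: Thu ✓, 2093: Fri, 2094: Sat, 2095: Sun, 2096: Tue, 2097: Wed, 2098: Thu ✓, 2099: Fri
Thursdays: 2087, 2092, 2098.

3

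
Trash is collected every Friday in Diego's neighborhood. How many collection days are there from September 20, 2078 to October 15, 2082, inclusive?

September 20, 2078 is a Tuesday.
The range spans 1487 days (inclusive of both endpoints).
1487 = 7 × 212 + 3, so there are 212 full weeks plus 3 extra days.
Each full week contributes one Friday: 212 so far.
The 3 extra days are Tue, Wed, Thu — none qualify.
Total: 212 + 0 = 212.

212 Fridays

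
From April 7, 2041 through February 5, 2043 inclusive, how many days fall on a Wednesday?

April 7, 2041 is a Sunday.
The range spans 670 days (inclusive of both endpoints).
670 = 7 × 95 + 5, so there are 95 full weeks plus 5 extra days.
Each full week contributes one Wednesday: 95 so far.
The 5 extra days are Sun, Mon, Tue, Wed, Thu — 1 of them qualifies.
Total: 95 + 1 = 96.

96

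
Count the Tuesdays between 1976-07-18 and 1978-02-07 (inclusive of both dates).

82 Tuesdays

1976-07-18 is a Sunday.
The range spans 570 days (inclusive of both endpoints).
570 = 7 × 81 + 3, so there are 81 full weeks plus 3 extra days.
Each full week contributes one Tuesday: 81 so far.
The 3 extra days are Sun, Mon, Tue — 1 of them qualifies.
Total: 81 + 1 = 82.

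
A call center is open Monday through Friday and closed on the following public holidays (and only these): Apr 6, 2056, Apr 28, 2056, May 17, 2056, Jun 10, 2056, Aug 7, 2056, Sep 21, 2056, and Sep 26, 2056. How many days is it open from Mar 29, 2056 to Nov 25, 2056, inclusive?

167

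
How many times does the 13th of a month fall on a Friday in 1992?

The 13th falls on a Friday when the month's 13th has weekday Fri.
Jan 13 is Mon; Feb 13 is Thu; Mar 13 is Fri ✓; Apr 13 is Mon; May 13 is Wed; Jun 13 is Sat; Jul 13 is Mon; Aug 13 is Thu; Sep 13 is Sun; Oct 13 is Tue; Nov 13 is Fri ✓; Dec 13 is Sun.
Friday the 13ths: Mar, Nov.

2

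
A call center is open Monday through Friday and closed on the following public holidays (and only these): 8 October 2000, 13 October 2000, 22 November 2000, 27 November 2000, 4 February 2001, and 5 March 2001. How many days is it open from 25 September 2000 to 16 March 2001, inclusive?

25 September 2000 is a Monday.
From 25 September 2000 to 16 March 2001 is 173 days inclusive.
173 = 7 × 24 + 5, so there are 24 full weeks plus 5 extra days.
Each full week contributes 5 weekdays (Mon–Fri): 24 × 5 = 120.
The 5 extra days are Monday, Tuesday, Wednesday, Thursday, Friday — 5 of them qualify.
Total: 120 + 5 = 125.
Holidays: 8 October 2000 (Sun); 13 October 2000 (Fri); 22 November 2000 (Wed); 27 November 2000 (Mon); 4 February 2001 (Sun); 5 March 2001 (Mon).
4 of the 6 holidays fall on weekdays; the rest are weekends and were already excluded.
Business days: 125 − 4 = 121.

121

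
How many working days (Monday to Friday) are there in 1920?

262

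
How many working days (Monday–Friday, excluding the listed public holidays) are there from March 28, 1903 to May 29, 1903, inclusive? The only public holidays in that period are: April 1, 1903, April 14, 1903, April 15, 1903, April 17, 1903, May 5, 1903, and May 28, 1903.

39

March 28, 1903 is a Saturday.
From March 28, 1903 to May 29, 1903 is 63 days inclusive.
63 = 7 × 9, so the span is exactly 9 full weeks.
Each full week contributes 5 weekdays (Mon–Fri): 9 × 5 = 45.
Holidays: April 1, 1903 (Wed); April 14, 1903 (Tue); April 15, 1903 (Wed); April 17, 1903 (Fri); May 5, 1903 (Tue); May 28, 1903 (Thu).
All 6 holidays fall on weekdays, so subtract 6.
Business days: 45 − 6 = 39.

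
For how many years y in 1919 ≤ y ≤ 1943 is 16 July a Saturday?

Day of week of July 16 in each year:
1919: Wed, 1920: Fri, 1921: Sat ✓, 1922: Sun, 1923: Mon, 1924: Wed, 1925: Thu, 1926: Fri, 1927: Sat ✓, 1928: Mon, 1929: Tue, 1930: Wed, 1931: Thu, 1932: Sat ✓, 1933: Sun, 1934: Mon, 1935: Tue, 1936: Thu, 1937: Fri, 1938: Sat ✓, 1939: Sun, 1940: Tue, 1941: Wed, 1942: Thu, 1943: Fri
Saturdays: 1921, 1927, 1932, 1938.

4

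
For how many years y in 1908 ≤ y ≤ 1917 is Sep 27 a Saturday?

1

Day of week of September 27 in each year:
1908: Sun, 1909: Mon, 1910: Tue, 1911: Wed, 1912: Fri, 1913: Sat ✓, 1914: Sun, 1915: Mon, 1916: Wed, 1917: Thu
Saturdays: 1913.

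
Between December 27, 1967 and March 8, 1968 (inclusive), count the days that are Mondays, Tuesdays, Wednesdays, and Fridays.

December 27, 1967 is a Wednesday.
From December 27, 1967 to March 8, 1968 is 73 days inclusive.
73 = 7 × 10 + 3, so there are 10 full weeks plus 3 extra days.
Each full week contributes 4 days from the set (Mon, Tue, Wed, Fri): 10 × 4 = 40.
The 3 extra days are Wed, Thu, Fri — 2 of them qualify.
Total: 40 + 2 = 42.

42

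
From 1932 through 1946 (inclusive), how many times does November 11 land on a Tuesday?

Day of week of November 11 in each year:
1932: Fri, 1933: Sat, 1934: Sun, 1935: Mon, 1936: Wed, 1937: Thu, 1938: Fri, 1939: Sat, 1940: Mon, 1941: Tue ✓, 1942: Wed, 1943: Thu, 1944: Sat, 1945: Sun, 1946: Mon
Tuesdays: 1941.

1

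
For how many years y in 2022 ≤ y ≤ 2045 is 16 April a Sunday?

Day of week of April 16 in each year:
2022: Sat, 2023: Sun ✓, 2024: Tue, 2025: Wed, 2026: Thu, 2027: Fri, 2028: Sun ✓, 2029: Mon, 2030: Tue, 2031: Wed, 2032: Fri, 2033: Sat, 2034: Sun ✓, 2035: Mon, 2036: Wed, 2037: Thu, 2038: Fri, 2039: Sat, 2040: Mon, 2041: Tue, 2042: Wed, 2043: Thu, 2044: Sat, 2045: Sun ✓
Sundays: 2023, 2028, 2034, 2045.

4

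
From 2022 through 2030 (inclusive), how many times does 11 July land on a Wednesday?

1

Day of week of July 11 in each year:
2022: Mon, 2023: Tue, 2024: Thu, 2025: Fri, 2026: Sat, 2027: Sun, 2028: Tue, 2029: Wed ✓, 2030: Thu
Wednesdays: 2029.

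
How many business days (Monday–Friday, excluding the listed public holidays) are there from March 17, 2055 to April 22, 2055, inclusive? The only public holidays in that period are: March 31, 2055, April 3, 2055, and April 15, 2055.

March 17, 2055 is a Wednesday.
The range spans 37 days (inclusive of both endpoints).
37 = 7 × 5 + 2, so there are 5 full weeks plus 2 extra days.
Each full week contributes 5 weekdays (Mon–Fri): 5 × 5 = 25.
The 2 extra days are Wednesday, Thursday — 2 of them qualify.
Total: 25 + 2 = 27.
Holidays: March 31, 2055 (Wed); April 3, 2055 (Sat); April 15, 2055 (Thu).
2 of the 3 holidays fall on weekdays; the rest are weekends and were already excluded.
Business days: 27 − 2 = 25.

25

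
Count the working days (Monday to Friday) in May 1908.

May 1, 1908 is a Friday.
From May 1, 1908 to May 31, 1908 is 31 days inclusive.
31 = 7 × 4 + 3, so there are 4 full weeks plus 3 extra days.
Each full week contributes 5 weekdays (Mon–Fri): 4 × 5 = 20.
The 3 extra days are Fri, Sat, Sun — 1 of them qualifies.
Total: 20 + 1 = 21.

21 weekdays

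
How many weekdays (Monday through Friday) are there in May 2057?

May 1, 2057 is a Tuesday.
That's 31 days from start to end, counting both.
31 = 7 × 4 + 3, so there are 4 full weeks plus 3 extra days.
Each full week contributes 5 weekdays (Mon–Fri): 4 × 5 = 20.
The 3 extra days are Tuesday, Wednesday, Thursday — 3 of them qualify.
Total: 20 + 3 = 23.

23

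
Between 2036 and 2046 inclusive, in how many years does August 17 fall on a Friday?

2

Day of week of August 17 in each year:
2036: Sun, 2037: Mon, 2038: Tue, 2039: Wed, 2040: Fri ✓, 2041: Sat, 2042: Sun, 2043: Mon, 2044: Wed, 2045: Thu, 2046: Fri ✓
Fridays: 2040, 2046.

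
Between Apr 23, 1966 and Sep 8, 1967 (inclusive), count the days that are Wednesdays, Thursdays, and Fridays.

Apr 23, 1966 is a Saturday.
From Apr 23, 1966 to Sep 8, 1967 is 504 days inclusive.
504 = 7 × 72, so the span is exactly 72 full weeks.
Each full week contributes 3 days from the set (Wed, Thu, Fri): 72 × 3 = 216.

216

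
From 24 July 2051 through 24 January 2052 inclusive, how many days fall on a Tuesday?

27

24 July 2051 is a Monday.
From 24 July 2051 to 24 January 2052 is 185 days inclusive.
185 = 7 × 26 + 3, so there are 26 full weeks plus 3 extra days.
Each full week contributes one Tuesday: 26 so far.
The 3 extra days are Mon, Tue, Wed — 1 of them qualifies.
Total: 26 + 1 = 27.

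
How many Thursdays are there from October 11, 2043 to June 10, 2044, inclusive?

October 11, 2043 is a Sunday.
From October 11, 2043 to June 10, 2044 is 244 days inclusive.
244 = 7 × 34 + 6, so there are 34 full weeks plus 6 extra days.
Each full week contributes one Thursday: 34 so far.
The 6 extra days are Sun, Mon, Tue, Wed, Thu, Fri — 1 of them qualifies.
Total: 34 + 1 = 35.

35 Thursdays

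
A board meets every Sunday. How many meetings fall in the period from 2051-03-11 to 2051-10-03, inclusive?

30

2051-03-11 is a Saturday.
The range spans 207 days (inclusive of both endpoints).
207 = 7 × 29 + 4, so there are 29 full weeks plus 4 extra days.
Each full week contributes one Sunday: 29 so far.
The 4 extra days are Sat, Sun, Mon, Tue — 1 of them qualifies.
Total: 29 + 1 = 30.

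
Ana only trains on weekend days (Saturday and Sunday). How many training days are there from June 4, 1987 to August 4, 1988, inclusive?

122

June 4, 1987 is a Thursday.
That's 428 days from start to end, counting both.
428 = 7 × 61 + 1, so there are 61 full weeks plus 1 extra day.
Each full week contributes 2 weekend days (Sat, Sun): 61 × 2 = 122.
The 1 extra day is Thursday — none qualify.
Total: 122 + 0 = 122.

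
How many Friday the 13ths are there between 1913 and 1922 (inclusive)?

16

Friday-the-13ths by year:
1913: Jun
1914: Feb, Mar, Nov
1915: Aug
1916: Oct
1917: Apr, Jul
1918: Sep, Dec
1919: Jun
1920: Feb, Aug
1921: May
1922: Jan, Oct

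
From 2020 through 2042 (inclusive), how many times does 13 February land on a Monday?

3

Day of week of February 13 in each year:
2020: Thu, 2021: Sat, 2022: Sun, 2023: Mon ✓, 2024: Tue, 2025: Thu, 2026: Fri, 2027: Sat, 2028: Sun, 2029: Tue, 2030: Wed, 2031: Thu, 2032: Fri, 2033: Sun, 2034: Mon ✓, 2035: Tue, 2036: Wed, 2037: Fri, 2038: Sat, 2039: Sun, 2040: Mon ✓, 2041: Wed, 2042: Thu
Mondays: 2023, 2034, 2040.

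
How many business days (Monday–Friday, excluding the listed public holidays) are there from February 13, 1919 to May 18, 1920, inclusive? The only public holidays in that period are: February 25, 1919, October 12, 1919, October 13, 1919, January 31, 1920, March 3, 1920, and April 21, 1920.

February 13, 1919 is a Thursday.
From February 13, 1919 to May 18, 1920 is 461 days inclusive.
461 = 7 × 65 + 6, so there are 65 full weeks plus 6 extra days.
Each full week contributes 5 weekdays (Mon–Fri): 65 × 5 = 325.
The 6 extra days are Thursday, Friday, Saturday, Sunday, Monday, Tuesday — 4 of them qualify.
Total: 325 + 4 = 329.
Holidays: February 25, 1919 (Tue); October 12, 1919 (Sun); October 13, 1919 (Mon); January 31, 1920 (Sat); March 3, 1920 (Wed); April 21, 1920 (Wed).
4 of the 6 holidays fall on weekdays; the rest are weekends and were already excluded.
Business days: 329 − 4 = 325.

325 business days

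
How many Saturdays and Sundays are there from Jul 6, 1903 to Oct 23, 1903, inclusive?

Jul 6, 1903 is a Monday.
That's 110 days from start to end, counting both.
110 = 7 × 15 + 5, so there are 15 full weeks plus 5 extra days.
Each full week contributes 2 weekend days (Sat, Sun): 15 × 2 = 30.
The 5 extra days are Monday, Tuesday, Wednesday, Thursday, Friday — none qualify.
Total: 30 + 0 = 30.

30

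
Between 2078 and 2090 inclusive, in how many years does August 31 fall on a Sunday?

Day of week of August 31 in each year:
2078: Wed, 2079: Thu, 2080: Sat, 2081: Sun ✓, 2082: Mon, 2083: Tue, 2084: Thu, 2085: Fri, 2086: Sat, 2087: Sun ✓, 2088: Tue, 2089: Wed, 2090: Thu
Sundays: 2081, 2087.

2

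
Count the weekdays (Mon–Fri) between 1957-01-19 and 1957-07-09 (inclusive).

122

1957-01-19 is a Saturday.
From 1957-01-19 to 1957-07-09 is 172 days inclusive.
172 = 7 × 24 + 4, so there are 24 full weeks plus 4 extra days.
Each full week contributes 5 weekdays (Mon–Fri): 24 × 5 = 120.
The 4 extra days are Saturday, Sunday, Monday, Tuesday — 2 of them qualify.
Total: 120 + 2 = 122.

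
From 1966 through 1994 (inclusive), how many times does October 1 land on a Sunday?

4

Day of week of October 1 in each year:
1966: Sat, 1967: Sun ✓, 1968: Tue, 1969: Wed, 1970: Thu, 1971: Fri, 1972: Sun ✓, 1973: Mon, 1974: Tue, 1975: Wed, 1976: Fri, 1977: Sat, 1978: Sun ✓, 1979: Mon, 1980: Wed, 1981: Thu, 1982: Fri, 1983: Sat, 1984: Mon, 1985: Tue, 1986: Wed, 1987: Thu, 1988: Sat, 1989: Sun ✓, 1990: Mon, 1991: Tue, 1992: Thu, 1993: Fri, 1994: Sat
Sundays: 1967, 1972, 1978, 1989.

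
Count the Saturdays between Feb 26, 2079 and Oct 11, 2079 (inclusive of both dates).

Feb 26, 2079 is a Sunday.
From Feb 26, 2079 to Oct 11, 2079 is 228 days inclusive.
228 = 7 × 32 + 4, so there are 32 full weeks plus 4 extra days.
Each full week contributes one Saturday: 32 so far.
The 4 extra days are Sunday, Monday, Tuesday, Wednesday — none qualify.
Total: 32 + 0 = 32.

32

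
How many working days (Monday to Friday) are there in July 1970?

Jul 1, 1970 is a Wednesday.
The range spans 31 days (inclusive of both endpoints).
31 = 7 × 4 + 3, so there are 4 full weeks plus 3 extra days.
Each full week contributes 5 weekdays (Mon–Fri): 4 × 5 = 20.
The 3 extra days are Wed, Thu, Fri — 3 of them qualify.
Total: 20 + 3 = 23.

23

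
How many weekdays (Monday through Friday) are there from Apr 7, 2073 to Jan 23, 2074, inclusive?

Apr 7, 2073 is a Friday.
That's 292 days from start to end, counting both.
292 = 7 × 41 + 5, so there are 41 full weeks plus 5 extra days.
Each full week contributes 5 weekdays (Mon–Fri): 41 × 5 = 205.
The 5 extra days are Fri, Sat, Sun, Mon, Tue — 3 of them qualify.
Total: 205 + 3 = 208.

208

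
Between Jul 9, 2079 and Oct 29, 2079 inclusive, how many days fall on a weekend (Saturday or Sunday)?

Jul 9, 2079 is a Sunday.
From Jul 9, 2079 to Oct 29, 2079 is 113 days inclusive.
113 = 7 × 16 + 1, so there are 16 full weeks plus 1 extra day.
Each full week contributes 2 weekend days (Sat, Sun): 16 × 2 = 32.
The 1 extra day is Sun — 1 of them qualifies.
Total: 32 + 1 = 33.

33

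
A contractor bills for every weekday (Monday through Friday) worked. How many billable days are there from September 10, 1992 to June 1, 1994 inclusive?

September 10, 1992 is a Thursday.
The range spans 630 days (inclusive of both endpoints).
630 = 7 × 90, so the span is exactly 90 full weeks.
Each full week contributes 5 weekdays (Mon–Fri): 90 × 5 = 450.
Total: 450.

450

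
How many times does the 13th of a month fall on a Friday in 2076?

2

The 13th falls on a Friday when the month's 13th has weekday Fri.
Jan 13 is Mon; Feb 13 is Thu; Mar 13 is Fri ✓; Apr 13 is Mon; May 13 is Wed; Jun 13 is Sat; Jul 13 is Mon; Aug 13 is Thu; Sep 13 is Sun; Oct 13 is Tue; Nov 13 is Fri ✓; Dec 13 is Sun.
Friday the 13ths: Mar, Nov.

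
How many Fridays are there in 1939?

52

1939-01-01 is a Sunday.
From 1939-01-01 to 1939-12-31 is 365 days inclusive.
365 = 7 × 52 + 1, so there are 52 full weeks plus 1 extra day.
Each full week contributes one Friday: 52 so far.
The 1 extra day is Sun — none qualify.
Total: 52 + 0 = 52.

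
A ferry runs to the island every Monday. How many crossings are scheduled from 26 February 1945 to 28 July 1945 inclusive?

26 February 1945 is a Monday.
From 26 February 1945 to 28 July 1945 is 153 days inclusive.
153 = 7 × 21 + 6, so there are 21 full weeks plus 6 extra days.
Each full week contributes one Monday: 21 so far.
The 6 extra days are Monday, Tuesday, Wednesday, Thursday, Friday, Saturday — 1 of them qualifies.
Total: 21 + 1 = 22.

22 Mondays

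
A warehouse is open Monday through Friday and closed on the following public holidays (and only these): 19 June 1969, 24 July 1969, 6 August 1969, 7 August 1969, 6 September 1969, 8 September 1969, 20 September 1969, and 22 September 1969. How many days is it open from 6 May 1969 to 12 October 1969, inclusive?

108

6 May 1969 is a Tuesday.
That's 160 days from start to end, counting both.
160 = 7 × 22 + 6, so there are 22 full weeks plus 6 extra days.
Each full week contributes 5 weekdays (Mon–Fri): 22 × 5 = 110.
The 6 extra days are Tue, Wed, Thu, Fri, Sat, Sun — 4 of them qualify.
Total: 110 + 4 = 114.
Holidays: 19 June 1969 (Thu); 24 July 1969 (Thu); 6 August 1969 (Wed); 7 August 1969 (Thu); 6 September 1969 (Sat); 8 September 1969 (Mon); 20 September 1969 (Sat); 22 September 1969 (Mon).
6 of the 8 holidays fall on weekdays; the rest are weekends and were already excluded.
Business days: 114 − 6 = 108.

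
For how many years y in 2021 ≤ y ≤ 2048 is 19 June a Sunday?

Day of week of June 19 in each year:
2021: Sat, 2022: Sun ✓, 2023: Mon, 2024: Wed, 2025: Thu, 2026: Fri, 2027: Sat, 2028: Mon, 2029: Tue, 2030: Wed, 2031: Thu, 2032: Sat, 2033: Sun ✓, 2034: Mon, 2035: Tue, 2036: Thu, 2037: Fri, 2038: Sat, 2039: Sun ✓, 2040: Tue, 2041: Wed, 2042: Thu, 2043: Fri, 2044: Sun ✓, 2045: Mon, 2046: Tue, 2047: Wed, 2048: Fri
Sundays: 2022, 2033, 2039, 2044.

4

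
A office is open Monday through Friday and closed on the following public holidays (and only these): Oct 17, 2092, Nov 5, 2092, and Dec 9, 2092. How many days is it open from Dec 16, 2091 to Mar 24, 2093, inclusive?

Dec 16, 2091 is a Sunday.
From Dec 16, 2091 to Mar 24, 2093 is 465 days inclusive.
465 = 7 × 66 + 3, so there are 66 full weeks plus 3 extra days.
Each full week contributes 5 weekdays (Mon–Fri): 66 × 5 = 330.
The 3 extra days are Sun, Mon, Tue — 2 of them qualify.
Total: 330 + 2 = 332.
Holidays: Oct 17, 2092 (Fri); Nov 5, 2092 (Wed); Dec 9, 2092 (Tue).
All 3 holidays fall on weekdays, so subtract 3.
Business days: 332 − 3 = 329.

329 business days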